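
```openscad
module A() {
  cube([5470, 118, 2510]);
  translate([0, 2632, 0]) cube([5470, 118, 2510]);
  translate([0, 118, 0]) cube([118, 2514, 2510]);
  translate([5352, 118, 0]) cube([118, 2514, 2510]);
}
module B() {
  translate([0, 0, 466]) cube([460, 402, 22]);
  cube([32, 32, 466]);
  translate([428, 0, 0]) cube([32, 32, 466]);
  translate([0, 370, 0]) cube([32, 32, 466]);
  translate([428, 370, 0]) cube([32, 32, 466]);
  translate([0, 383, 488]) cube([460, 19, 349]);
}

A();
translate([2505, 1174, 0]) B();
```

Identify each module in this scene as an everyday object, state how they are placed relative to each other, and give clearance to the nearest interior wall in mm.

Clearances: x = 2387, y = 1056; minimum 1056 mm.

A is a house frame. B is a chair. The chair sits inside the house frame, centred. The clearance to the nearest interior wall is 1056 mm.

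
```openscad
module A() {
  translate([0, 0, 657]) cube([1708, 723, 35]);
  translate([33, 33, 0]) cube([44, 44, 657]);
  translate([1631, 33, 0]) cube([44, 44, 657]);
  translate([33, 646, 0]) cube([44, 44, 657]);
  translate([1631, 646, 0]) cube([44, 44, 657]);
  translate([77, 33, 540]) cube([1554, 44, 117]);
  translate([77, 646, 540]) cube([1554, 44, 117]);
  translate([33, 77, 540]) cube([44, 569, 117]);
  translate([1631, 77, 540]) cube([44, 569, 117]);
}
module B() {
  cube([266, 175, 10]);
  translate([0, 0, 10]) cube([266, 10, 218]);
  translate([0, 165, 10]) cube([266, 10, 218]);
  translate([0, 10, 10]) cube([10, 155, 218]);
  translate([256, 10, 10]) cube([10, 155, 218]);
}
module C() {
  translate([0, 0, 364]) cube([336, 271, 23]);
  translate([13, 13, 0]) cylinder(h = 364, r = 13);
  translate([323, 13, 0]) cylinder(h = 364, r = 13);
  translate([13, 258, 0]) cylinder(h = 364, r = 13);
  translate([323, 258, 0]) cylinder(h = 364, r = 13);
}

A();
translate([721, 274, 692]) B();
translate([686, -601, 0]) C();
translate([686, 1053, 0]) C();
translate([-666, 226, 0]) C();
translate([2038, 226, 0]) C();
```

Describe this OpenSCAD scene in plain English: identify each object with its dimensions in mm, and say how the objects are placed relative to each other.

A is a table with a 1708×723 mm rectangular top, 35 mm thick, top surface at z = 692 mm, supported by four 44×44 mm square legs, each inset 33 mm from the nearest pair of top edges, running from the floor. Four apron rails, 44 mm thick and 117 mm tall, run between adjacent legs with their top edges flush with the underside of the top and their outer faces flush with the legs' outer faces.

B is an open-topped rectangular box: outside dimensions 266×175×228 mm, with a uniform wall and base thickness of 10 mm. The base is a full 266×175 slab on the floor; four walls sit on top of the base. The front and back walls (the −y and +y sides) span the full width; the two side walls fit between them.

C is a simple wooden stool: a rectangular seat 336 mm (x) by 271 mm (y), 23 mm thick, top face at z = 387 mm, on four round legs, each 26 mm in diameter. The legs rest on z = 0, each leg's axis is inset half a diameter from the nearest pair of seat edges (so the leg's bounding box is flush with the corner).

The open box is on top of the table, centred. Four stools sit around the table at the −y, +y, −x, +x sides.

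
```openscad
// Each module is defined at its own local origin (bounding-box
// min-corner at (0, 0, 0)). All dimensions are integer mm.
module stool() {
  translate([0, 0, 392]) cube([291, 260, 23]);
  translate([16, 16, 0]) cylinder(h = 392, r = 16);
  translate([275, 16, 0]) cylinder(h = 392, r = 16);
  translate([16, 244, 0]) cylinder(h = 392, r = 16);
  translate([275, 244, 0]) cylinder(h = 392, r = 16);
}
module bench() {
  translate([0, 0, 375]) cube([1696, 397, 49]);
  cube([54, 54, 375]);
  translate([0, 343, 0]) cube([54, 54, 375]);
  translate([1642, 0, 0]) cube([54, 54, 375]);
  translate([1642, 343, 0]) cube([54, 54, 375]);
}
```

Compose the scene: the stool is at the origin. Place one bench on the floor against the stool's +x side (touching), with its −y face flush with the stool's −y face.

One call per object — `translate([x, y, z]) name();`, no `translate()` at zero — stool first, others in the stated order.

stool();
translate([291, 0, 0]) bench();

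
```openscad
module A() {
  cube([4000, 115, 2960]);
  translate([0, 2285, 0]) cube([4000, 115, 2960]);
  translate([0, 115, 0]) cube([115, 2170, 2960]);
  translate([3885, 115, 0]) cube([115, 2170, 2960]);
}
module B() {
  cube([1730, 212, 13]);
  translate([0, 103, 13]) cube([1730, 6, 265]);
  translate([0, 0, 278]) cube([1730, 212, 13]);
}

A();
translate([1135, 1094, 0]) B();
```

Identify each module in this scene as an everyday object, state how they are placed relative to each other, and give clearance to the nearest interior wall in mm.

A is a house frame. B is an I-beam. The I-beam sits inside the house frame, centred. The clearance to the nearest interior wall is 979 mm.

Clearances: x = 1020, y = 979; minimum 979 mm.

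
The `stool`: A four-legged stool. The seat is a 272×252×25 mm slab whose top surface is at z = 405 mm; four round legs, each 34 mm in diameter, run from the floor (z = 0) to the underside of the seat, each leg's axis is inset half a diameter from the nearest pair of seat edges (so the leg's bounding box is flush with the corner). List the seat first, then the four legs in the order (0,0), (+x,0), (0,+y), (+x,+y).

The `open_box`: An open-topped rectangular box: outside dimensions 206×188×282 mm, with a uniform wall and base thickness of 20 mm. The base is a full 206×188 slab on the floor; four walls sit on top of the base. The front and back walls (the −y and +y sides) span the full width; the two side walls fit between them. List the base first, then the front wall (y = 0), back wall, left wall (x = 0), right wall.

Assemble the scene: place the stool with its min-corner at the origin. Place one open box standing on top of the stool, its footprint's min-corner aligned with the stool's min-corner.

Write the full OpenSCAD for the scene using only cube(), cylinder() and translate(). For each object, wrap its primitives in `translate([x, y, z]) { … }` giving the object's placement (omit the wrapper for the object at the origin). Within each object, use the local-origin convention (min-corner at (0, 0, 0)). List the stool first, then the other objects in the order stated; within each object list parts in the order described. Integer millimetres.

translate([0, 0, 380]) cube([272, 252, 25]);
translate([17, 17, 0]) cylinder(h = 380, r = 17);
translate([255, 17, 0]) cylinder(h = 380, r = 17);
translate([17, 235, 0]) cylinder(h = 380, r = 17);
translate([255, 235, 0]) cylinder(h = 380, r = 17);
translate([0, 0, 405]) {
  cube([206, 188, 20]);
  translate([0, 0, 20]) cube([206, 20, 262]);
  translate([0, 168, 20]) cube([206, 20, 262]);
  translate([0, 20, 20]) cube([20, 148, 262]);
  translate([186, 20, 20]) cube([20, 148, 262]);
}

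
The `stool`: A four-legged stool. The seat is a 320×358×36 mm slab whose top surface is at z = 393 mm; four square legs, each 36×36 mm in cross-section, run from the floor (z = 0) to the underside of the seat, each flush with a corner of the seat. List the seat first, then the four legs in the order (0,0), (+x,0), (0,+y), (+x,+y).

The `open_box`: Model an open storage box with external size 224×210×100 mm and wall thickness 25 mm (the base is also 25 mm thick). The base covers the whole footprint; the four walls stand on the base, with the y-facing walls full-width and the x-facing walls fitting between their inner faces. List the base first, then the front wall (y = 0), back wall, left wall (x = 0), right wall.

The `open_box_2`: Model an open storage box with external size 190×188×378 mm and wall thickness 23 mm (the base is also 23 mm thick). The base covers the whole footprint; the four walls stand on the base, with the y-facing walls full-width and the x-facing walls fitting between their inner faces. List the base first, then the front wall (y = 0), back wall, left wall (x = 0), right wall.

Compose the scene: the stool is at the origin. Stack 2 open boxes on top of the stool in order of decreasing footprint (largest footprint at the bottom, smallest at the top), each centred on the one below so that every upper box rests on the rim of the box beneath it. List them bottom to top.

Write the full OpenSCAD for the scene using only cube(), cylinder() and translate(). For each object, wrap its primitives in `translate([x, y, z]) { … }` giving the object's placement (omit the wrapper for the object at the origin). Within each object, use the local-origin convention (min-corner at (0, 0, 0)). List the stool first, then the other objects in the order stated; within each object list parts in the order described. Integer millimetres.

translate([0, 0, 357]) cube([320, 358, 36]);
cube([36, 36, 357]);
translate([284, 0, 0]) cube([36, 36, 357]);
translate([0, 322, 0]) cube([36, 36, 357]);
translate([284, 322, 0]) cube([36, 36, 357]);
translate([48, 74, 393]) {
  cube([224, 210, 25]);
  translate([0, 0, 25]) cube([224, 25, 75]);
  translate([0, 185, 25]) cube([224, 25, 75]);
  translate([0, 25, 25]) cube([25, 160, 75]);
  translate([199, 25, 25]) cube([25, 160, 75]);
}
translate([65, 85, 493]) {
  cube([190, 188, 23]);
  translate([0, 0, 23]) cube([190, 23, 355]);
  translate([0, 165, 23]) cube([190, 23, 355]);
  translate([0, 23, 23]) cube([23, 142, 355]);
  translate([167, 23, 23]) cube([23, 142, 355]);
}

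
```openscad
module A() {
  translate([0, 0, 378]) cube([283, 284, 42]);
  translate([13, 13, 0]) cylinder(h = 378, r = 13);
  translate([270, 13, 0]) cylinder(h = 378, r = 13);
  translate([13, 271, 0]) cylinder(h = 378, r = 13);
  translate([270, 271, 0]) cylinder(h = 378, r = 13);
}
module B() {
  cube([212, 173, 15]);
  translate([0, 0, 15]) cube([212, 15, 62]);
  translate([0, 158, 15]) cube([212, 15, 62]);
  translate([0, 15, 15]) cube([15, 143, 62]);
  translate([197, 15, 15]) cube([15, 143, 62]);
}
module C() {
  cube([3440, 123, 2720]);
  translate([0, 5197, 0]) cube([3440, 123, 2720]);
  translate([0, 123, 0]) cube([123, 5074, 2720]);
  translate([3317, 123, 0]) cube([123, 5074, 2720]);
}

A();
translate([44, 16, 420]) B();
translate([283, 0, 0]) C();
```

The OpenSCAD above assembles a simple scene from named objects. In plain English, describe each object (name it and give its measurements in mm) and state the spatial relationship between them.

A is a four-legged stool. The seat is a 283×284×42 mm slab whose top surface is at z = 420 mm; four round legs, each 26 mm in diameter, run from the floor (z = 0) to the underside of the seat, each leg's axis is inset half a diameter from the nearest pair of seat edges (so the leg's bounding box is flush with the corner).

B is an open storage box with external size 212×173×77 mm and wall thickness 15 mm (the base is also 15 mm thick). The base covers the whole footprint; the four walls stand on the base, with the y-facing walls full-width and the x-facing walls fitting between their inner faces.

C is the wall frame of a small rectangular building: four walls, each 2720 mm tall and 123 mm thick, enclosing a footprint 3440 mm (x) by 5320 mm (y) outside-to-outside, with no floor or roof. The front and back walls (the −y and +y sides) span the full width; the two side walls fit between them.

The open box is on top of the stool. The house frame is against the stool's +x side, with their −y faces flush.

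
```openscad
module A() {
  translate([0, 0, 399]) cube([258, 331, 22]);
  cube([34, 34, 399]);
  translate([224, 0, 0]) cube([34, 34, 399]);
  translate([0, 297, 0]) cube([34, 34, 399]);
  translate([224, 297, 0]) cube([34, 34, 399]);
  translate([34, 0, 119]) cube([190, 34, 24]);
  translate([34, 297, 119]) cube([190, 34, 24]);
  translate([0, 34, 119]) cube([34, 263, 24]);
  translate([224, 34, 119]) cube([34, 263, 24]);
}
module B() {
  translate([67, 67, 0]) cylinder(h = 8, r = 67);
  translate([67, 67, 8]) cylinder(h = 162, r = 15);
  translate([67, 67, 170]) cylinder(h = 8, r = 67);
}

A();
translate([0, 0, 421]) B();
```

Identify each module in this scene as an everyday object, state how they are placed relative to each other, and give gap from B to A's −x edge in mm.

A is a stool. B is a spool. The spool is on top of the stool. The gap from the spool to the stool's −x edge is 0 mm.

The spool's min-x is at 0; the stool's min-x is 0; gap = 0 mm.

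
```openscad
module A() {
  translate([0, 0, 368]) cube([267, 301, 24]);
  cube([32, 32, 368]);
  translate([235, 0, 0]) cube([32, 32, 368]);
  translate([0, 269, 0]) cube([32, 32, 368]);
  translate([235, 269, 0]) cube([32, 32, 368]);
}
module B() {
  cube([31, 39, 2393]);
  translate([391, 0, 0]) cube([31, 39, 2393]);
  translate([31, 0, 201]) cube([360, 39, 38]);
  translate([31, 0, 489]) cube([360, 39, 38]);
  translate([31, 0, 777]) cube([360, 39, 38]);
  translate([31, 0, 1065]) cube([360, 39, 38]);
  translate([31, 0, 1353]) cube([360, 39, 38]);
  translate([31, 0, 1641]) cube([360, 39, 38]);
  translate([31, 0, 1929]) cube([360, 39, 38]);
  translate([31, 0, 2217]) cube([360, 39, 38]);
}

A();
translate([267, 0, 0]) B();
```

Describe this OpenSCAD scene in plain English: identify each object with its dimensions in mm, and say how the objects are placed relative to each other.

A is a four-legged stool. The seat is 267×301 mm, 24 mm thick, top at z = 392 mm. It stands on four square legs, each 32×32 mm in cross-section, from z = 0 to the seat underside, each flush with a corner of the seat.

B is a wooden ladder with two side rails of 31×39 mm section and 2393 mm height, set 422 mm apart overall. Between them run 8 rectangular rungs (39 mm deep, 38 mm thick), front faces flush with the rails' −y face. The bottom of the first rung is 201 mm above the floor and each subsequent rung is 288 mm higher than the one below.

The ladder is against the stool's +x side, with their −y faces flush.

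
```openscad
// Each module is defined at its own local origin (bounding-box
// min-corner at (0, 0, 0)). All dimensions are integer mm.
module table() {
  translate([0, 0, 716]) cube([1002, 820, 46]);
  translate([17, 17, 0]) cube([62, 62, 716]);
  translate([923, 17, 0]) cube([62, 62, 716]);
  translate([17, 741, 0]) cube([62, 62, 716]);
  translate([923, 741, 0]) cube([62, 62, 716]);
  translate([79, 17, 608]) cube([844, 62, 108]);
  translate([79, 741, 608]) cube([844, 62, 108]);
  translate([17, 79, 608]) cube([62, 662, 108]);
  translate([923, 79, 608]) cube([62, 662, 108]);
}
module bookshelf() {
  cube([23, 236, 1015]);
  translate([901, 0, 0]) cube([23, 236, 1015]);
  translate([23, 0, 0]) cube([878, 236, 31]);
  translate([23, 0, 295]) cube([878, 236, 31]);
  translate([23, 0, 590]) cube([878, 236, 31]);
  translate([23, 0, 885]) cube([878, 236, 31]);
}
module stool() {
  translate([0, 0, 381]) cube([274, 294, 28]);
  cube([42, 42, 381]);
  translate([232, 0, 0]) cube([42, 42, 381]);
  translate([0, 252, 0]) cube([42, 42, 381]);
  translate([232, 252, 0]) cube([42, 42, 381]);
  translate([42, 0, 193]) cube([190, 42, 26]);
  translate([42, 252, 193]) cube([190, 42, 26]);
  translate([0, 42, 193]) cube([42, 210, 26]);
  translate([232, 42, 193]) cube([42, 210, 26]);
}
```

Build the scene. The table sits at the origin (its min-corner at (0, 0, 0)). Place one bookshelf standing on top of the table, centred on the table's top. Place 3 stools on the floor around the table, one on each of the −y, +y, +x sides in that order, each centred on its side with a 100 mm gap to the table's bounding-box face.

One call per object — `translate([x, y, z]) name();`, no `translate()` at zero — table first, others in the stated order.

table();
translate([39, 292, 762]) bookshelf();
translate([364, -394, 0]) stool();
translate([364, 920, 0]) stool();
translate([1102, 263, 0]) stool();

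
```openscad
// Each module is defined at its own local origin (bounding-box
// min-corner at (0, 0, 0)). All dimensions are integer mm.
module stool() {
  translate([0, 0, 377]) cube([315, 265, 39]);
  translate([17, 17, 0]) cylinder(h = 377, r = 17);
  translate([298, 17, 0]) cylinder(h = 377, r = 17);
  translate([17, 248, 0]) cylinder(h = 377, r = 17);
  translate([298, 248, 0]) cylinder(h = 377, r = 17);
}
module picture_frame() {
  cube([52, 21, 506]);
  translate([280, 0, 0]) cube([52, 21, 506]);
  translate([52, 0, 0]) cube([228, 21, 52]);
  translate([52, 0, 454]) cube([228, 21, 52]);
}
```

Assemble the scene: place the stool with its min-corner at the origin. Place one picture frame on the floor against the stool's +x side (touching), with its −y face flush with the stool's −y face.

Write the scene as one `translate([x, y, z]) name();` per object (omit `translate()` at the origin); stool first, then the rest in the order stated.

stool();
translate([315, 0, 0]) picture_frame();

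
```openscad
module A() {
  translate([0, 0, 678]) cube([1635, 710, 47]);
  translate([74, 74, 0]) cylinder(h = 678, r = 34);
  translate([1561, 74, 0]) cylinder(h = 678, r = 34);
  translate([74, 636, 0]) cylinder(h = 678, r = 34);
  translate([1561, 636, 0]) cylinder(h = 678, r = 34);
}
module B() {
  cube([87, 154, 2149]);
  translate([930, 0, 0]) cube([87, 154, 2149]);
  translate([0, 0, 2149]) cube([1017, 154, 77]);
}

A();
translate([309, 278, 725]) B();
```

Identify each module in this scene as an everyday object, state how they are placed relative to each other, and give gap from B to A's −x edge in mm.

The door frame's min-x is at 309; the table's min-x is 0; gap = 309 mm.

A is a table. B is a door frame. The door frame is on top of the table, centred. The gap from the door frame to the table's −x edge is 309 mm.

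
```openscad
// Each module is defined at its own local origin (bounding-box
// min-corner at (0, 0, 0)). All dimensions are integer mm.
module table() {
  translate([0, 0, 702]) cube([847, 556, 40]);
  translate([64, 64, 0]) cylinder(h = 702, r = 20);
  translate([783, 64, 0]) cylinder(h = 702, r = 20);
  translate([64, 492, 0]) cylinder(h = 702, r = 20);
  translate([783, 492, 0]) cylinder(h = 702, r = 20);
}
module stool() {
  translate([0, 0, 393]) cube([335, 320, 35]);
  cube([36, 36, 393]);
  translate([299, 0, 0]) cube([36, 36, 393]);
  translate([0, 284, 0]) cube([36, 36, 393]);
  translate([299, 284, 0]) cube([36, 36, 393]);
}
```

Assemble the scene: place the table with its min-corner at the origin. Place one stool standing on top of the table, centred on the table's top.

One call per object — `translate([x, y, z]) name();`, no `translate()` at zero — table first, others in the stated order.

table();
translate([256, 118, 742]) stool();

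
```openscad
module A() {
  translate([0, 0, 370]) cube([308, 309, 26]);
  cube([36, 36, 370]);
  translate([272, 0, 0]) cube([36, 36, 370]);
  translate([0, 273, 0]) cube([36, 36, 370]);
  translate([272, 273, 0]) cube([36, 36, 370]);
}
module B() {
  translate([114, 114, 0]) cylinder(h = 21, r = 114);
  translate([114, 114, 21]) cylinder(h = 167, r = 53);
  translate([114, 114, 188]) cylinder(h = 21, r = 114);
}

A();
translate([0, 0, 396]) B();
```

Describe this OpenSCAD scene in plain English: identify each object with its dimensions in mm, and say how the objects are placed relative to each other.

A is a four-legged stool. The seat is a 308×309×26 mm slab whose top surface is at z = 396 mm; four square legs, each 36×36 mm in cross-section, run from the floor (z = 0) to the underside of the seat, each flush with a corner of the seat.

B is a spool: two coaxial disc flanges of radius 114 mm and thickness 21 mm, joined by a core cylinder of radius 53 mm and height 167 mm. The lower flange rests on z = 0 and the three cylinders share a vertical axis.

The spool is on top of the stool.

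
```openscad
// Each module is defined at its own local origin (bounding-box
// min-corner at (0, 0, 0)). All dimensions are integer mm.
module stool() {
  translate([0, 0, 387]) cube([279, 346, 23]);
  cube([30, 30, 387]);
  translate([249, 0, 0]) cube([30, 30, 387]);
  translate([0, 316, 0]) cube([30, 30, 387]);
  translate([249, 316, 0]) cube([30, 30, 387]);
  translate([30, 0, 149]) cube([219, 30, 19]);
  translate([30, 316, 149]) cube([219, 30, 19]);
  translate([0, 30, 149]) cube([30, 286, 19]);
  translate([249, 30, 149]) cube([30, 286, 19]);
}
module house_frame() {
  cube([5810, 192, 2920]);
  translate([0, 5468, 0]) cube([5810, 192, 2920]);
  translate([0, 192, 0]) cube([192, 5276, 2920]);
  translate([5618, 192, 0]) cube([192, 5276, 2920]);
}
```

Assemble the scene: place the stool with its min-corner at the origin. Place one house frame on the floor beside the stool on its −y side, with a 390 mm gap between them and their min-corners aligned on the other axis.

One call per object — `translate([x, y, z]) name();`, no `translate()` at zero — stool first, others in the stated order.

stool();
translate([0, -6050, 0]) house_frame();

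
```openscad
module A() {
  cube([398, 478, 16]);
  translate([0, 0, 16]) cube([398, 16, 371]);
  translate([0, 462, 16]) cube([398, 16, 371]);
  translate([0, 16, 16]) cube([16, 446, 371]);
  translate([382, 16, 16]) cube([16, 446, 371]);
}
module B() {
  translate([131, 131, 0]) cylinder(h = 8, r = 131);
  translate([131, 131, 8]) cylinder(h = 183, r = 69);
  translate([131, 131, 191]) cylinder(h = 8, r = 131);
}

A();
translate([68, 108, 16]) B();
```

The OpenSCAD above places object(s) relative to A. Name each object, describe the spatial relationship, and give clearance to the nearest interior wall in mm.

A is an open box. B is a spool. The spool sits inside the open box, centred. The clearance to the nearest interior wall is 52 mm.

Clearances: x = 52, y = 92; minimum 52 mm.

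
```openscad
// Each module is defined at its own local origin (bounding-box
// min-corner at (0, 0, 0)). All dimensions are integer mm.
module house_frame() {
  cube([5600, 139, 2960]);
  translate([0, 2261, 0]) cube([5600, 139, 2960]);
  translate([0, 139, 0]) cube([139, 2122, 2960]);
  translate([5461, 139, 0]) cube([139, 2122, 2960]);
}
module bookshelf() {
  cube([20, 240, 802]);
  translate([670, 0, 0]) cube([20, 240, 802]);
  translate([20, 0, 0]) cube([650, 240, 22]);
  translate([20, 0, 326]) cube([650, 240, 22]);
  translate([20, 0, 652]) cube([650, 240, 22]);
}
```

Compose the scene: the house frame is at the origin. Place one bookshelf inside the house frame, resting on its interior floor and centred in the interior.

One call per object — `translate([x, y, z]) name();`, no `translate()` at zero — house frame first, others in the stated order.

house_frame();
translate([2455, 1080, 0]) bookshelf();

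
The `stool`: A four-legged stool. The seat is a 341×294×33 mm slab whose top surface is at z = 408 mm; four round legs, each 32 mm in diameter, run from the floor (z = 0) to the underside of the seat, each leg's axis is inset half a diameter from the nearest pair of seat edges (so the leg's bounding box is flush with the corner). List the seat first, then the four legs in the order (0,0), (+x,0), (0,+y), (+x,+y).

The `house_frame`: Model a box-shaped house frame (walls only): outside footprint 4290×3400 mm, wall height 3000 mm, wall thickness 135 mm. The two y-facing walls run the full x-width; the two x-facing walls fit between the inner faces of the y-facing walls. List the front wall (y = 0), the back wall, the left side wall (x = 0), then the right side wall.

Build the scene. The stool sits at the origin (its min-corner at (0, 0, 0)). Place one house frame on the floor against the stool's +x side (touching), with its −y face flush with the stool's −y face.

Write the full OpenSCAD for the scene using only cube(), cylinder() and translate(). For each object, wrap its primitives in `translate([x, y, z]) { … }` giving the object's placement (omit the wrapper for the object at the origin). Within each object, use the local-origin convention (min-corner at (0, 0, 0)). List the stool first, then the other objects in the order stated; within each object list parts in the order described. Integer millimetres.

translate([0, 0, 375]) cube([341, 294, 33]);
translate([16, 16, 0]) cylinder(h = 375, r = 16);
translate([325, 16, 0]) cylinder(h = 375, r = 16);
translate([16, 278, 0]) cylinder(h = 375, r = 16);
translate([325, 278, 0]) cylinder(h = 375, r = 16);
translate([341, 0, 0]) {
  cube([4290, 135, 3000]);
  translate([0, 3265, 0]) cube([4290, 135, 3000]);
  translate([0, 135, 0]) cube([135, 3130, 3000]);
  translate([4155, 135, 0]) cube([135, 3130, 3000]);
}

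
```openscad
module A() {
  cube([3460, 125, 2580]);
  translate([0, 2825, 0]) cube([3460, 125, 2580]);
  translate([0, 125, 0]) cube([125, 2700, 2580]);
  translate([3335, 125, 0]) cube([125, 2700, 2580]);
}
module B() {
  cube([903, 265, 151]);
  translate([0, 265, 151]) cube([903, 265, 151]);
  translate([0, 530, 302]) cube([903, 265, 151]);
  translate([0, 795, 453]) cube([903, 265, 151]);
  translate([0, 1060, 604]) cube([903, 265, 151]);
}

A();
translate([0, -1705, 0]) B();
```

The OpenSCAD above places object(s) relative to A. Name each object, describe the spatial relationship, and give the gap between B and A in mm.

The staircase's nearest face is 380 mm from the house frame's −y face.

A is a house frame. B is a staircase. The staircase is on the floor beside the house frame on its −y side. The gap between the staircase and the house frame is 380 mm.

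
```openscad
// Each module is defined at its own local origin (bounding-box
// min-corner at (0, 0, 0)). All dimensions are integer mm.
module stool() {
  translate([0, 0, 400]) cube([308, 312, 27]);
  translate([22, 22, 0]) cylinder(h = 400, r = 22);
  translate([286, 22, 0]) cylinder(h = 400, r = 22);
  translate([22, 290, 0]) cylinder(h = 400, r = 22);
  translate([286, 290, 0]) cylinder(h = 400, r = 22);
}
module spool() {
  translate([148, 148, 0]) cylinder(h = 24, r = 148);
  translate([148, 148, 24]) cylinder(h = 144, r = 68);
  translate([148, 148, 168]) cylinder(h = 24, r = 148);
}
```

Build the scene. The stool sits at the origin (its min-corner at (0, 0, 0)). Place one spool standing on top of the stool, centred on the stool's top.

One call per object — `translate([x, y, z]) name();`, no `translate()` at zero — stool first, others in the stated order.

stool();
translate([6, 8, 427]) spool();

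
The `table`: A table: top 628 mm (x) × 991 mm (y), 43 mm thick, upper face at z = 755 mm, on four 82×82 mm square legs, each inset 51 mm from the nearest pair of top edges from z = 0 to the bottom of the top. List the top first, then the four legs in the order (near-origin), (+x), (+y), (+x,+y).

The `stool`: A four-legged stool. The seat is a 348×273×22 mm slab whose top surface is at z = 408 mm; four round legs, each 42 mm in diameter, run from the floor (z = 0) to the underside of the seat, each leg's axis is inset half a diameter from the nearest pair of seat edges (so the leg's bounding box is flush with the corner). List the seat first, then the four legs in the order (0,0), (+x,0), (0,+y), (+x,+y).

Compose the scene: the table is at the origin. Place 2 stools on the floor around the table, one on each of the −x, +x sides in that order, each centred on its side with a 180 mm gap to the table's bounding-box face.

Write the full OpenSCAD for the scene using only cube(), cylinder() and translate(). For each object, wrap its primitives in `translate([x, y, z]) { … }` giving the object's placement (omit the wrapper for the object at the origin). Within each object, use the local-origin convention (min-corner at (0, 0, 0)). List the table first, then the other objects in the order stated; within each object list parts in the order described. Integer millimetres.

translate([0, 0, 712]) cube([628, 991, 43]);
translate([51, 51, 0]) cube([82, 82, 712]);
translate([495, 51, 0]) cube([82, 82, 712]);
translate([51, 858, 0]) cube([82, 82, 712]);
translate([495, 858, 0]) cube([82, 82, 712]);
translate([-528, 359, 0]) {
  translate([0, 0, 386]) cube([348, 273, 22]);
  translate([21, 21, 0]) cylinder(h = 386, r = 21);
  translate([327, 21, 0]) cylinder(h = 386, r = 21);
  translate([21, 252, 0]) cylinder(h = 386, r = 21);
  translate([327, 252, 0]) cylinder(h = 386, r = 21);
}
translate([808, 359, 0]) {
  translate([0, 0, 386]) cube([348, 273, 22]);
  translate([21, 21, 0]) cylinder(h = 386, r = 21);
  translate([327, 21, 0]) cylinder(h = 386, r = 21);
  translate([21, 252, 0]) cylinder(h = 386, r = 21);
  translate([327, 252, 0]) cylinder(h = 386, r = 21);
}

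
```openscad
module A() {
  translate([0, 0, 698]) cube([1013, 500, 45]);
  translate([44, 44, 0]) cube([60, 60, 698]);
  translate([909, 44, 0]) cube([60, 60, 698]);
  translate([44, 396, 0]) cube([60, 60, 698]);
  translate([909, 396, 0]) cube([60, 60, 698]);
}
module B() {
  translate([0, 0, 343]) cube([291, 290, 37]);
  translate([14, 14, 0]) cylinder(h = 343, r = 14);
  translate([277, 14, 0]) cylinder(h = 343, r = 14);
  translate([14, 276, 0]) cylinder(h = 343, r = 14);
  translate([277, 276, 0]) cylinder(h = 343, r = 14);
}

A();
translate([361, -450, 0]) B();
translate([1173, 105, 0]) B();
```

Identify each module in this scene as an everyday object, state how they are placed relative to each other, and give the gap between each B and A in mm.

A is a table. B is a stool. Two stools sit around the table at the −y, +x sides. The gap between each stool and the table is 160 mm.

Each stool's nearest face is 160 mm from the table's bounding box.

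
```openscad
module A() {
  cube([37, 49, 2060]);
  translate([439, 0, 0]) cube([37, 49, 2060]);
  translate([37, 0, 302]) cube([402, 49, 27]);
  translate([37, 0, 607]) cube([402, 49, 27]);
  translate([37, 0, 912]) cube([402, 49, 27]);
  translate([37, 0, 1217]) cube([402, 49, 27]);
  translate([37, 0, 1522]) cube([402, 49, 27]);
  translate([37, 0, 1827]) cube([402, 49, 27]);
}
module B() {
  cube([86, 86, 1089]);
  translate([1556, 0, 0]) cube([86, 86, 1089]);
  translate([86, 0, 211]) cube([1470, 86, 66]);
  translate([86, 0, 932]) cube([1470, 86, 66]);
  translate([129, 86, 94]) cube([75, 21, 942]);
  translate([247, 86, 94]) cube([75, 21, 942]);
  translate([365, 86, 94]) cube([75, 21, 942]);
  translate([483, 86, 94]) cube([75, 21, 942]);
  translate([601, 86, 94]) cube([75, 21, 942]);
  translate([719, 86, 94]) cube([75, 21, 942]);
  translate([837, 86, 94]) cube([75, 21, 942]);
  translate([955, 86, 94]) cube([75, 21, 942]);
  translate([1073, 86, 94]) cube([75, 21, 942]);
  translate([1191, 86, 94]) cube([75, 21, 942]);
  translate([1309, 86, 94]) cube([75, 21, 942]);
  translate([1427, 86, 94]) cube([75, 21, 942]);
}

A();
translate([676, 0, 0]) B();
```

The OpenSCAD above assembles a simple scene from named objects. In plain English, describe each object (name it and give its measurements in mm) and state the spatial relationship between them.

A is a straight ladder. Two 37×49 mm vertical rails, 2060 mm tall, stand 476 mm apart (outside-to-outside) with their front faces coplanar on the −y side. 6 rungs, each 49 mm deep and 27 mm tall, span between the inner faces of the rails, front faces flush with the rails. The lowest rung's underside is at z = 302 mm and rungs are spaced 305 mm apart (underside to underside).

B is a fence section. Two 86×86 mm posts, 1089 mm tall, stand on the floor with a clear span of 1470 mm between their inner faces. Two horizontal rails of 86×66 mm section span the gap between the posts with their undersides at z = 211 mm and z = 932 mm, flush with the posts' −y face. 12 pickets, each 75 mm wide, 21 mm thick and 942 mm tall, are fixed to the +y face of the rails with their bottoms at z = 94 mm, evenly spaced across the span with equal gaps (rounded down to the nearest mm) at the −x end and between each pair — any rounding remainder accumulates at the +x end.

The fence section is on the floor beside the ladder on its +x side.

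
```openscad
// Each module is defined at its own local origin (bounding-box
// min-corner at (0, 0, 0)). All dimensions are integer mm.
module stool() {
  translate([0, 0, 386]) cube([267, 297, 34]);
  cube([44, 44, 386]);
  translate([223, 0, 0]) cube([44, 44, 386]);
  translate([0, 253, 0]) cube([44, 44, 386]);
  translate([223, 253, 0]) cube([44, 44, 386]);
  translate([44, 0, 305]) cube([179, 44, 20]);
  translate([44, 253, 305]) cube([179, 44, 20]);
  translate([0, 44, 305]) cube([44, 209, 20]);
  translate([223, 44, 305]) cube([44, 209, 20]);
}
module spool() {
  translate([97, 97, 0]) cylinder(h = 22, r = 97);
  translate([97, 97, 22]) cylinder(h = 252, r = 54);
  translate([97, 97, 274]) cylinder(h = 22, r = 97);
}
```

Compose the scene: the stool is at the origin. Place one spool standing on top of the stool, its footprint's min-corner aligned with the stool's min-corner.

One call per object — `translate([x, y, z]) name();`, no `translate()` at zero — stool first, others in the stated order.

stool();
translate([0, 0, 420]) spool();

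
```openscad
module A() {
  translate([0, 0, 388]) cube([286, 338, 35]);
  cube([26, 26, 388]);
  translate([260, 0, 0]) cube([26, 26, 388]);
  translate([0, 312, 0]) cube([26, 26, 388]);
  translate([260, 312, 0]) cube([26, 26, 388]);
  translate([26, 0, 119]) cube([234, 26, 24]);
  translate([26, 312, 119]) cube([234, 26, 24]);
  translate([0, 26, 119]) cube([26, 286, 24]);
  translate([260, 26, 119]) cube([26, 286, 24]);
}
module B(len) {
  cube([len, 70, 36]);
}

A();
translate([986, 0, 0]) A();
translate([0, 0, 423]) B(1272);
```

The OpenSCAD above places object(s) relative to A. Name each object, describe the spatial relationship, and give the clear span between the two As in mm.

A is a stool. B is a beam. A beam spans the tops of two stools. The clear span between the two stools is 700 mm.

Second stool starts at x = 986; first ends at x = 286; clear span = 986 − 286 = 700 mm.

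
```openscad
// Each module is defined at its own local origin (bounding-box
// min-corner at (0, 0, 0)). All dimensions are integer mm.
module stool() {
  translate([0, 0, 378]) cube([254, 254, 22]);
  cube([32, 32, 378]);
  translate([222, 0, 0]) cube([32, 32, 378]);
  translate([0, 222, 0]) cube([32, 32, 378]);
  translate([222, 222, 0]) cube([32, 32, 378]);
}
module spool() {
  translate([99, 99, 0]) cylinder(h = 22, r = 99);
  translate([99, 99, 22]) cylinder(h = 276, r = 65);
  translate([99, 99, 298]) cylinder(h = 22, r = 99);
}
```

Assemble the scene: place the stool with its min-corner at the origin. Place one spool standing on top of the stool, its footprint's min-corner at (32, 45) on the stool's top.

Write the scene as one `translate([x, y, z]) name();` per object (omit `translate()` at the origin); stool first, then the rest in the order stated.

stool();
translate([32, 45, 400]) spool();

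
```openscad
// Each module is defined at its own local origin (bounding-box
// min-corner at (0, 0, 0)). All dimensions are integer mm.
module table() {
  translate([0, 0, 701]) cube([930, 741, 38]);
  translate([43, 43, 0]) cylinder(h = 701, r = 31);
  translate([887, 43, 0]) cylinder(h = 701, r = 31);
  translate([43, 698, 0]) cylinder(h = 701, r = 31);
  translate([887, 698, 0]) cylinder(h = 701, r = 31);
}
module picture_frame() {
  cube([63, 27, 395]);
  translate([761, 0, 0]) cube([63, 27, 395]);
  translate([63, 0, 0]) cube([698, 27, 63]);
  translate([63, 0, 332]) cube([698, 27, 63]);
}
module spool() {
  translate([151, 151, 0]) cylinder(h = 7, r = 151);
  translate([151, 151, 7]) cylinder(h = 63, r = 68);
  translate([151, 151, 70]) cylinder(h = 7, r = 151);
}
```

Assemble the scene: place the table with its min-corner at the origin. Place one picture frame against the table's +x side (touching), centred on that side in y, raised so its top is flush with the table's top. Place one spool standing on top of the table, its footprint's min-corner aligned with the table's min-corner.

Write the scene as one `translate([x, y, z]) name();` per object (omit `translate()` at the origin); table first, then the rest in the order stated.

table();
translate([930, 357, 344]) picture_frame();
translate([0, 0, 739]) spool();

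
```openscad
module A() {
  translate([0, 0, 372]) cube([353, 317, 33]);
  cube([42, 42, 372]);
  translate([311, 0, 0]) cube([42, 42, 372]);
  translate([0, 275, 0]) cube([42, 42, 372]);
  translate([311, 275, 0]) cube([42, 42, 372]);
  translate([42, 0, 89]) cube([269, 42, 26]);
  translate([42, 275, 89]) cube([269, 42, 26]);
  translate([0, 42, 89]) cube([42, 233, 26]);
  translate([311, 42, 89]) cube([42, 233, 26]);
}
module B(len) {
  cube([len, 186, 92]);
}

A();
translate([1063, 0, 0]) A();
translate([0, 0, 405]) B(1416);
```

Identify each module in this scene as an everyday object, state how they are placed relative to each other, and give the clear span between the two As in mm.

Second stool starts at x = 1063; first ends at x = 353; clear span = 1063 − 353 = 710 mm.

A is a stool. B is a beam. A beam spans the tops of two stools. The clear span between the two stools is 710 mm.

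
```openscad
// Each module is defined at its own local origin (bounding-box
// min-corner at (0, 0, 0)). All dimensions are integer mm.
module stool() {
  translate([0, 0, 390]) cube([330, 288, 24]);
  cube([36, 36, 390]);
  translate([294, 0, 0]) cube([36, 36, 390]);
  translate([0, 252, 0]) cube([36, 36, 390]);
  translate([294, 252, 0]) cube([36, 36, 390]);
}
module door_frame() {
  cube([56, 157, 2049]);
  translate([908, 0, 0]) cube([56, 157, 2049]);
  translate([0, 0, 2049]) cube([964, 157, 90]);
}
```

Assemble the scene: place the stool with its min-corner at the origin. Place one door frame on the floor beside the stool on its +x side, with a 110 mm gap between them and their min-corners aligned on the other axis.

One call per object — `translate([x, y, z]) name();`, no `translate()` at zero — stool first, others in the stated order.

stool();
translate([440, 0, 0]) door_frame();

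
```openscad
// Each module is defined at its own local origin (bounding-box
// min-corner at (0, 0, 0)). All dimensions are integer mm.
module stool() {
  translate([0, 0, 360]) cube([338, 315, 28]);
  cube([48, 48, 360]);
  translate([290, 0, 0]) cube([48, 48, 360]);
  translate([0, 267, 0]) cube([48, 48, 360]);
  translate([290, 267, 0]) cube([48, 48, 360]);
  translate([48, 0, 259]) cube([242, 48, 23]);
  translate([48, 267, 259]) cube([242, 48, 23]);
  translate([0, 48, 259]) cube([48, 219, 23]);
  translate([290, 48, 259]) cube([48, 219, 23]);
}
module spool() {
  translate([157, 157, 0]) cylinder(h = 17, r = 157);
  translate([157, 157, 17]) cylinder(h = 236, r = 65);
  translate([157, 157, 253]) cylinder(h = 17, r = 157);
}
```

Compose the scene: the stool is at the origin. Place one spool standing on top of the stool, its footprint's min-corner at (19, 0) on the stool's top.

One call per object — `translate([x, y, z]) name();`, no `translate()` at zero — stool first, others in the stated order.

stool();
translate([19, 0, 388]) spool();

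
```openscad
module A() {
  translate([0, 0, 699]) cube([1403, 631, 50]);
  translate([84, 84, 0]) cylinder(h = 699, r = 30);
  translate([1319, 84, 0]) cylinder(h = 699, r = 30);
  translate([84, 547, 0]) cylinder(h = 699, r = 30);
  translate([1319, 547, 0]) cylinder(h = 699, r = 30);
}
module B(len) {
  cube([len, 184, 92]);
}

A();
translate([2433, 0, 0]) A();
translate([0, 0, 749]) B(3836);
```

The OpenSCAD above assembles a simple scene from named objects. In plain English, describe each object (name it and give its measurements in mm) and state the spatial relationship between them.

A is a rectangular dining table. The top is 1403×631×50 mm with its upper surface at z = 749 mm. It stands on four round legs of 60 mm diameter, each leg's bounding box inset 54 mm from the nearest pair of top edges, running from the floor to the underside of the top.

B is a rectangular beam 3836 mm long (x), 184 mm deep (y), 92 mm thick (z).

The beam spans the tops of two tables placed 1030 mm apart, resting at z = 749 mm.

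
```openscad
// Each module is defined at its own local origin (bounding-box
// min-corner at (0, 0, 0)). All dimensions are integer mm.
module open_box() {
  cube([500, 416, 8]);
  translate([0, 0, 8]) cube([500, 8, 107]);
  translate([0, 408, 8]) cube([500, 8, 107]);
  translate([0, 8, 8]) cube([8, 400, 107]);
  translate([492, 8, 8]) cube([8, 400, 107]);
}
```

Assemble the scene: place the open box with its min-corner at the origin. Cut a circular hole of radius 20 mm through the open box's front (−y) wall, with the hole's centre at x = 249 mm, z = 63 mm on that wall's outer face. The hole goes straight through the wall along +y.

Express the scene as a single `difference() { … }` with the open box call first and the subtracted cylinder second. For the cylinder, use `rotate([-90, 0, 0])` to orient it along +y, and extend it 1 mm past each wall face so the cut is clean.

difference() {
  open_box();
  translate([249, -1, 63]) rotate([-90, 0, 0]) cylinder(h = 10, r = 20);
}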